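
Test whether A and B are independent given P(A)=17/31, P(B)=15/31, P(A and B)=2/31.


P(A)*P(B) = 17/31*15/31 = 255/961
P(A∩B) = 2/31 != 255/961, so not independent

No, A and B are not independent


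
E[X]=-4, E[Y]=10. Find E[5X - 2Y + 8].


E[5X - 2Y + 8] = 5*E[X] - 2*E[Y] + 8
= (5)*(-4) + (-2)*(10) + (8)
= -20 - 20 + 8 = -32

-32


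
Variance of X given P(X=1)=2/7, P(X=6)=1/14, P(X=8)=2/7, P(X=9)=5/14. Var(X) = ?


E[X] = 87/14, E[X^2] = 701/14
Var(X) = E[X^2] - (E[X])^2 = 701/14 - (87/14)^2 = 2245/196

2245/196


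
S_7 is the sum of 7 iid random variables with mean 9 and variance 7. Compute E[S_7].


E[S_n] = n*E[X_1] = 7*9 = 63

63


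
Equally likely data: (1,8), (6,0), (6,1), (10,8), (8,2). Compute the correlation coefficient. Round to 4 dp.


Cov(X,Y) = -1.5600, Var(X) = 8.9600, Var(Y) = 12.1600
rho = Cov/(sqrt(VarX)*sqrt(VarY)) = -0.1495

-0.1495


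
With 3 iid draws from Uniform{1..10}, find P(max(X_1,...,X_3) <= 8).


P(max <= 8) = P(all X_i <= 8) = (P(X_1 <= 8))^3
= (8/10)^3 = (4/5)^3 = 64/125

64/125


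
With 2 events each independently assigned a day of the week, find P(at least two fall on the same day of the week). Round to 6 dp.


P(all different) = prod((7-i)/7 for i=0..1) = 0.857143
P(at least one match) = 1 - 0.857143 = 0.142857

0.142857


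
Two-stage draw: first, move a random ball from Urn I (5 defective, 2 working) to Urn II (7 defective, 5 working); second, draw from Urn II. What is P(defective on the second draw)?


P(transfer defective) = 5/7; P(transfer working) = 2/7
If defective transferred: Urn II has 8 defective of 13, so P(defective|defective moved) = 8/13
If working transferred: Urn II has 7 defective of 13, so P(defective|working moved) = 7/13
By total probability: P(defective) = 5/7*8/13 + 2/7*7/13 = 54/91

54/91


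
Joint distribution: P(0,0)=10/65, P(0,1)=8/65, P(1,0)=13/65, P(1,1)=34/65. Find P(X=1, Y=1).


Read from table: P(X=1, Y=1) = 34/65

34/65


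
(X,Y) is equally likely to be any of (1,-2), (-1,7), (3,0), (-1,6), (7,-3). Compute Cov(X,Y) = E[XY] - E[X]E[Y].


E[X]=9/5, E[Y]=8/5, E[XY]=-36/5
Cov(X,Y) = E[XY] - E[X]E[Y] = -36/5 - 9/5*8/5 = -252/25

-252/25


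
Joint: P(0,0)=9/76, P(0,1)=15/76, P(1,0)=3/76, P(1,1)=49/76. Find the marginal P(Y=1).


P(Y=1) = P(0,1)+P(1,1) = 15/76 + 49/76 = 64/76 = 16/19

16/19


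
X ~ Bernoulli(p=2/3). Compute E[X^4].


For Bernoulli: X in {0,1}
E[X^4] = 0^4*(1-2/3) + 1^4*2/3 = 2/3

2/3


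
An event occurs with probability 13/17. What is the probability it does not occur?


P(A') = 1 - P(A) = 1 - 13/17 = 4/17

4/17


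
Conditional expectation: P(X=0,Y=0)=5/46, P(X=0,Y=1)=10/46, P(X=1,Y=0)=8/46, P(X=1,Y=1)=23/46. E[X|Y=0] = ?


P(Y=0) = 13/46
E[X|Y=0] = (0*5 + 1*8)/13 = 8/13

8/13


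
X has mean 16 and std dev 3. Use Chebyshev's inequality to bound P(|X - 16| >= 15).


k = 15/3 = 5
Chebyshev: P(|X-mu| >= k*sigma) <= 1/k^2 = 1/5^2 = 1/25

1/25


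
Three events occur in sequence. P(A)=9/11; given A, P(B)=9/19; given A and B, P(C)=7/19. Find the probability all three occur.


P(A∩B∩C) = P(A) * P(B|A) * P(C|A∩B)
= 9/11 * 9/19 * 7/19
= 81/209 * 7/19 = 567/3971

567/3971


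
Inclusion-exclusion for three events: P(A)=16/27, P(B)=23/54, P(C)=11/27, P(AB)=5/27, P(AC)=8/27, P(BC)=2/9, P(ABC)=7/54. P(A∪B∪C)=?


P(A∪B∪C) = P(A)+P(B)+P(C) - P(AB)-P(AC)-P(BC) + P(ABC)
= 16/27+23/54+11/27 - 5/27-8/27-2/9 + 7/54
= 23/27

23/27


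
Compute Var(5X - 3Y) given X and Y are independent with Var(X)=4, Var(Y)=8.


Independence => Cov(X,Y)=0
Var(5X - 3Y) = 5^2*Var(X) + (-3)^2*Var(Y)
= 25*4 + 9*8 = 172

172


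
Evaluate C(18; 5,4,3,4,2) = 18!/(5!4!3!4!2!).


18! = 6402373705728000
Denominator: 5!=120 * 4!=24 * 3!=6 * 4!=24 * 2!=2
Coefficient = 6402373705728000 / 829440 = 7718911200

7718911200


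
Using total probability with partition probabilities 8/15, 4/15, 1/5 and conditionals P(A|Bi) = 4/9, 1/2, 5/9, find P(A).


P(A) = P(A|B1)P(B1) + P(A|B2)P(B2) + P(A|B3)P(B3)
= 4/9*8/15 + 1/2*4/15 + 5/9*1/5
= 32/135 + 2/15 + 1/9 = 13/27

13/27


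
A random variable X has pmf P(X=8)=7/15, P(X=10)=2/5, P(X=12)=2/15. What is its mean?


E[X] = sum(x * P(x))
= 8*7/15 + 10*2/5 + 12*2/15
= 28/3

28/3


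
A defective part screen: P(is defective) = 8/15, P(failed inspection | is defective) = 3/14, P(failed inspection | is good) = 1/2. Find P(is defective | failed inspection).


P(A) = P(A|B)P(B) + P(A|B')P(B') = 3/14*8/15 + 1/2*7/15 = 73/210
P(B|A) = P(A|B)P(B)/P(A) = (4/35)/(73/210) = 24/73

24/73


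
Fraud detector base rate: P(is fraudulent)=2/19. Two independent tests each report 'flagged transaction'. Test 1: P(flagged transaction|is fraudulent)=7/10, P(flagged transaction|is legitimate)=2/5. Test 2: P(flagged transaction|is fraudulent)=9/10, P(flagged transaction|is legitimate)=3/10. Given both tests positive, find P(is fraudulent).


After test 1: P(+) = 7/10*2/19 + 2/5*17/19 = 41/95
P(B|+) = (7/95)/(41/95) = 7/41
After test 2 (use post1 as new prior): P(+) = 9/10*7/41 + 3/10*34/41 = 33/82
P(B|+,+) = (63/410)/(33/82) = 21/55

21/55


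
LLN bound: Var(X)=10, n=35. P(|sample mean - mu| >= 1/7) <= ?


Var(Xbar) = Var(X)/n = 10/35
Chebyshev: P(|Xbar-mu| >= 1/7) <= Var(Xbar)/(1/7)^2 = (2/7)/(1/49) = 14
Bound exceeds 1, so trivial bound: 1

1


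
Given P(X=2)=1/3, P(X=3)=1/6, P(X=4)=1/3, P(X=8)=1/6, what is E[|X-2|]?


E[|X-2|] = sum(g(x)*P(x))
= 0*1/3 + 1*1/6 + 2*1/3 + 6*1/6
= 11/6

11/6


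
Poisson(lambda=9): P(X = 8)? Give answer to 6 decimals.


P(X=8) = e^(-9) * 9^8 / 8!
≈ 0.0001234098041 * 43046721 / 40320
≈ 0.131756

0.131756


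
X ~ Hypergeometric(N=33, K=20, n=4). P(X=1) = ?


P(X=1) = C(20,1)*C(13,3) / C(33,4)
= 20*286 / 40920
= 5720/40920 = 13/93

13/93


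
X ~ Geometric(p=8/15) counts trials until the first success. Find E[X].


For geometric (trials until first success), E[X] = 1/p = 1/(8/15) = 15/8

15/8


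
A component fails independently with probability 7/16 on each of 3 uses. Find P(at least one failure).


P(at least one) = 1 - P(none)
P(none) = (1 - 7/16)^3 = (9/16)^3 = 729/4096
P(at least one) = 1 - 729/4096 = 3367/4096

3367/4096


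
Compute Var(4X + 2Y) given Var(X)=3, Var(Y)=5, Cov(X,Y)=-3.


Var(4X + 2Y) = 4^2*Var(X) + 2^2*Var(Y) + 2*4*2*Cov(X,Y)
= 16*3 + 4*5 + 16*(-3)
= 48 + 20 - 48 = 20

20


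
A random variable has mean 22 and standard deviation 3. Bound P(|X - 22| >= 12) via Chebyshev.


k = 12/3 = 4
Chebyshev: P(|X-mu| >= k*sigma) <= 1/k^2 = 1/4^2 = 1/16

1/16


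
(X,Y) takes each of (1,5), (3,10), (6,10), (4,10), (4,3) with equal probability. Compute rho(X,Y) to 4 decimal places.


Cov(X,Y) = 2.0400, Var(X) = 2.6400, Var(Y) = 9.0400
rho = Cov/(sqrt(VarX)*sqrt(VarY)) = 0.4176

0.4176


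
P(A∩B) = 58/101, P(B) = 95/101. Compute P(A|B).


P(A|B) = P(A∩B)/P(B) = (58/101)/(95/101) = 58/95

58/95


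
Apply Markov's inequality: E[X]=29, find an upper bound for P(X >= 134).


Markov: P(X >= a) <= E[X]/a
P(X >= 134) <= 29/134

29/134


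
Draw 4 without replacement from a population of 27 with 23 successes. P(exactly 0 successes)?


P(X=0) = C(23,0)*C(4,4) / C(27,4)
= 1*1 / 17550
= 1/17550

1/17550


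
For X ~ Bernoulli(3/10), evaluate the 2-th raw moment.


For Bernoulli: X in {0,1}
E[X^2] = 0^2*(1-3/10) + 1^2*3/10 = 3/10

3/10


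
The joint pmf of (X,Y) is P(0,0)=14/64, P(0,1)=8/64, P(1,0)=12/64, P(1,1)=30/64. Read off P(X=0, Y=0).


Read from table: P(X=0, Y=0) = 14/64 = 7/32

7/32


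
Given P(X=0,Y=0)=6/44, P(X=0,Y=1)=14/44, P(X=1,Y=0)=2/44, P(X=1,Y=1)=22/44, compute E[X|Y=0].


P(Y=0) = 8/44
E[X|Y=0] = (0*6 + 1*2)/8 = 2/8 = 1/4

1/4


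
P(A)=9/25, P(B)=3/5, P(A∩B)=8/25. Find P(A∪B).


P(A∪B) = P(A) + P(B) - P(A∩B)
= 9/25 + 3/5 - 8/25 = 16/25

16/25


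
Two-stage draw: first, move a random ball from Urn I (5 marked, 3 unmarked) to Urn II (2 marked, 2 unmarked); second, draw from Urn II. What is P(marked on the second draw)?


P(transfer marked) = 5/8; P(transfer unmarked) = 3/8
If marked transferred: Urn II has 3 marked of 5, so P(marked|marked moved) = 3/5
If unmarked transferred: Urn II has 2 marked of 5, so P(marked|unmarked moved) = 2/5
By total probability: P(marked) = 5/8*3/5 + 3/8*2/5 = 21/40

21/40


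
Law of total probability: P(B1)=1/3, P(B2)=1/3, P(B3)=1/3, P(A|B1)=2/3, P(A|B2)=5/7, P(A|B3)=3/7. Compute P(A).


P(A) = P(A|B1)P(B1) + P(A|B2)P(B2) + P(A|B3)P(B3)
= 2/3*1/3 + 5/7*1/3 + 3/7*1/3
= 2/9 + 5/21 + 1/7 = 38/63

38/63


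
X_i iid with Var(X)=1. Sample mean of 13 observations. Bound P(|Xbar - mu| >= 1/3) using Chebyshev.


Var(Xbar) = Var(X)/n = 1/13
Chebyshev: P(|Xbar-mu| >= 1/3) <= Var(Xbar)/(1/3)^2 = (1/13)/(1/9) = 9/13

9/13


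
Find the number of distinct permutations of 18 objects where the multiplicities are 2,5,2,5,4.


18! = 6402373705728000
Denominator: 2!=2 * 5!=120 * 2!=2 * 5!=120 * 4!=24
Coefficient = 6402373705728000 / 1382400 = 4631346720

4631346720


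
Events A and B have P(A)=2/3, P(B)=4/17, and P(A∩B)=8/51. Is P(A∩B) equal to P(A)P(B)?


P(A)*P(B) = 2/3*4/17 = 8/51
P(A∩B) = 8/51, which equals P(A)P(B), so independent

Yes, A and B are independent


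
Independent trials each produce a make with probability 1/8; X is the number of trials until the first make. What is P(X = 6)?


P(X=6) = (1-p)^5 * p = (7/8)^5 * 1/8
= 16807/32768 * 1/8 = 16807/262144

16807/262144


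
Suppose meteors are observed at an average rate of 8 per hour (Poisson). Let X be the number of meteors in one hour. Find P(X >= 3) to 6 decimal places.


P(X>=3) = 1 - P(X<=2) = 1 - (e^(-8)*8^0/0! + e^(-8)*8^1/1! + e^(-8)*8^2/2!)
≈ 1 - (0.0003354626 + 0.0026837010 + 0.0107348041)
= 1 - 0.0137539677 = 0.9862460323
≈ 0.986246

0.986246


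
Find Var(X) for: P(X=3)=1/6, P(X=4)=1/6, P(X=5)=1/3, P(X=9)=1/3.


E[X] = 35/6, E[X^2] = 79/2
Var(X) = E[X^2] - (E[X])^2 = 79/2 - (35/6)^2 = 197/36

197/36


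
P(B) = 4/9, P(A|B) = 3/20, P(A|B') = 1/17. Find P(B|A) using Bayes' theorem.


P(A) = P(A|B)P(B) + P(A|B')P(B') = 3/20*4/9 + 1/17*5/9 = 76/765
P(B|A) = P(A|B)P(B)/P(A) = (1/15)/(76/765) = 51/76

51/76


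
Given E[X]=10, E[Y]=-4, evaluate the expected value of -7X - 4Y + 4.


E[-7X - 4Y + 4] = -7*E[X] - 4*E[Y] + 4
= (-7)*(10) + (-4)*(-4) + (4)
= -70 + 16 + 4 = -50

-50


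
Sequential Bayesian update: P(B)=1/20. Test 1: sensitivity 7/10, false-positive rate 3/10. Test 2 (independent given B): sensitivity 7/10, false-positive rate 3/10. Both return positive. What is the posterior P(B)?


After test 1: P(+) = 7/10*1/20 + 3/10*19/20 = 8/25
P(B|+) = (7/200)/(8/25) = 7/64
After test 2 (use post1 as new prior): P(+) = 7/10*7/64 + 3/10*57/64 = 11/32
P(B|+,+) = (49/640)/(11/32) = 49/220

49/220


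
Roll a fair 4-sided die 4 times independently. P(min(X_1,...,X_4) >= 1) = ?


P(min >= 1) = P(all X_i >= 1) = (P(X_1 >= 1))^4
= (4/4)^4 = 1^4 = 1

1


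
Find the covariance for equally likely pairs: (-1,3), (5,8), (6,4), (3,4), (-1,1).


E[X]=12/5, E[Y]=4, E[XY]=72/5
Cov(X,Y) = E[XY] - E[X]E[Y] = 72/5 - 12/5*4 = 24/5

24/5


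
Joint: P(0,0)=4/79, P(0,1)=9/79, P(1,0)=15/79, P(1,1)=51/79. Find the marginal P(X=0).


P(X=0) = P(0,0)+P(0,1) = 4/79 + 9/79 = 13/79

13/79


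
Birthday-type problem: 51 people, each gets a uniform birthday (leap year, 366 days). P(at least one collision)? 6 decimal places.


P(all different) = prod((366-i)/366 for i=0..50) = 0.025839
P(at least one match) = 1 - 0.025839 = 0.974161

0.974161


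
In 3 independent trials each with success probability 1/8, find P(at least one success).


P(at least one) = 1 - P(none)
P(none) = (1 - 1/8)^3 = (7/8)^3 = 343/512
P(at least one) = 1 - 343/512 = 169/512

169/512


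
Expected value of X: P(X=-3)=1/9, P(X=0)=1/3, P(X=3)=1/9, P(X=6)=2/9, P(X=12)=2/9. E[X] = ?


E[X] = sum(x * P(x))
= -3*1/9 + 0*1/3 + 3*1/9 + 6*2/9 + 12*2/9
= 4

4


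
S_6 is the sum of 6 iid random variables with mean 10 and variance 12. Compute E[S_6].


E[S_n] = n*E[X_1] = 6*10 = 60

60


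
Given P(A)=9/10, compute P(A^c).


P(A') = 1 - P(A) = 1 - 9/10 = 1/10

1/10


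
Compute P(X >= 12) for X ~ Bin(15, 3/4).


P(X>=12) = P(X=12) + P(X=13) + P(X=14) + P(X=15)
= 241805655/1073741824 + 167403915/1073741824 + 71744535/1073741824 + 14348907/1073741824
= 123825753/268435456

123825753/268435456


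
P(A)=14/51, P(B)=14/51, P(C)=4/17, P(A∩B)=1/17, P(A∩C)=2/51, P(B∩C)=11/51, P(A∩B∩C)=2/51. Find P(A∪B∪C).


P(A∪B∪C) = P(A)+P(B)+P(C) - P(AB)-P(AC)-P(BC) + P(ABC)
= 14/51+14/51+4/17 - 1/17-2/51-11/51 + 2/51
= 26/51

26/51


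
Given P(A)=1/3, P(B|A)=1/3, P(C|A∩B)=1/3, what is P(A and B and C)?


P(A∩B∩C) = P(A) * P(B|A) * P(C|A∩B)
= 1/3 * 1/3 * 1/3
= 1/9 * 1/3 = 1/27

1/27


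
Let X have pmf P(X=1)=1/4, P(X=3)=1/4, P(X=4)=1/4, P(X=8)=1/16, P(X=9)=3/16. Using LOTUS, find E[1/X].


E[1/X] = sum(g(x)*P(x))
= 1*1/4 + 1/3*1/4 + 1/4*1/4 + 1/8*1/16 + 1/9*3/16
= 163/384

163/384


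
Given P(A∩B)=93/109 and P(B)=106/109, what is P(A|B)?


P(A|B) = P(A∩B)/P(B) = (93/109)/(106/109) = 93/106

93/106


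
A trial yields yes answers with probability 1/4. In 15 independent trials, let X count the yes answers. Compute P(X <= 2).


P(X<=2) = P(X=0) + P(X=1) + P(X=2)
= 14348907/1073741824 + 71744535/1073741824 + 167403915/1073741824
= 253497357/1073741824

253497357/1073741824


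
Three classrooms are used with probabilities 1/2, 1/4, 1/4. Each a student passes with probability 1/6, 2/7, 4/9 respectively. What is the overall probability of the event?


P(A) = P(A|B1)P(B1) + P(A|B2)P(B2) + P(A|B3)P(B3)
= 1/6*1/2 + 2/7*1/4 + 4/9*1/4
= 1/12 + 1/14 + 1/9 = 67/252

67/252


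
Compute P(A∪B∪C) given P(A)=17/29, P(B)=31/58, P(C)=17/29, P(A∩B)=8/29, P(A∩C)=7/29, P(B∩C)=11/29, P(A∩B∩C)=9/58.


P(A∪B∪C) = P(A)+P(B)+P(C) - P(AB)-P(AC)-P(BC) + P(ABC)
= 17/29+31/58+17/29 - 8/29-7/29-11/29 + 9/58
= 28/29

28/29


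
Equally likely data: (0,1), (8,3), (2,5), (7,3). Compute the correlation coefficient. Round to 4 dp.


Cov(X,Y) = 1.0000, Var(X) = 11.1875, Var(Y) = 2.0000
rho = Cov/(sqrt(VarX)*sqrt(VarY)) = 0.2114

0.2114


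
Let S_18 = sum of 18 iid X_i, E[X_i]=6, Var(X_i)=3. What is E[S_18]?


E[S_n] = n*E[X_1] = 18*6 = 108

108


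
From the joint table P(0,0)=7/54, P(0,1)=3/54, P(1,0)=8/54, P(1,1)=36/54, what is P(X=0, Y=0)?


Read from table: P(X=0, Y=0) = 7/54

7/54


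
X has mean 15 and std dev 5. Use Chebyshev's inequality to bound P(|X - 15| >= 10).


k = 10/5 = 2
Chebyshev: P(|X-mu| >= k*sigma) <= 1/k^2 = 1/2^2 = 1/4

1/4


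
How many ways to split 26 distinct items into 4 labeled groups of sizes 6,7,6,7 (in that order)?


26! = 403291461126605635584000000
Denominator: 6!=720 * 7!=5040 * 6!=720 * 7!=5040
Coefficient = 403291461126605635584000000 / 13168189440000 = 30626189193600

30626189193600


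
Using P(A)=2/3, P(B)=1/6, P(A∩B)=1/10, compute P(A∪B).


P(A∪B) = P(A) + P(B) - P(A∩B)
= 2/3 + 1/6 - 1/10 = 11/15

11/15


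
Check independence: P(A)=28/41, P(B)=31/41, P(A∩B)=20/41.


P(A)*P(B) = 28/41*31/41 = 868/1681
P(A∩B) = 20/41 != 868/1681, so not independent

No, A and B are not independent


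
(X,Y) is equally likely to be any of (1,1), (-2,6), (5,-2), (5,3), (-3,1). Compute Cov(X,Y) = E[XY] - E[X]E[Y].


E[X]=6/5, E[Y]=9/5, E[XY]=-9/5
Cov(X,Y) = E[XY] - E[X]E[Y] = -9/5 - 6/5*9/5 = -99/25

-99/25


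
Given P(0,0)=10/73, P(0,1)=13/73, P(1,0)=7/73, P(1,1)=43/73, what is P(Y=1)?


P(Y=1) = P(0,1)+P(1,1) = 13/73 + 43/73 = 56/73

56/73


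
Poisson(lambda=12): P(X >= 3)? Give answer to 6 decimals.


P(X>=3) = 1 - P(X<=2) = 1 - (e^(-12)*12^0/0! + e^(-12)*12^1/1! + e^(-12)*12^2/2!)
≈ 1 - (0.0000061442 + 0.0000737305 + 0.0004423833)
= 1 - 0.0005222580 = 0.9994777420
≈ 0.999478

0.999478


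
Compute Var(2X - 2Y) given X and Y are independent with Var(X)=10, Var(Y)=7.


Independence => Cov(X,Y)=0
Var(2X - 2Y) = 2^2*Var(X) + (-2)^2*Var(Y)
= 4*10 + 4*7 = 68

68


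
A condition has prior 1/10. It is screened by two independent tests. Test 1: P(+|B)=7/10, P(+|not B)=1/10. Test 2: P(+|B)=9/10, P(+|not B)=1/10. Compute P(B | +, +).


After test 1: P(+) = 7/10*1/10 + 1/10*9/10 = 4/25
P(B|+) = (7/100)/(4/25) = 7/16
After test 2 (use post1 as new prior): P(+) = 9/10*7/16 + 1/10*9/16 = 9/20
P(B|+,+) = (63/160)/(9/20) = 7/8

7/8


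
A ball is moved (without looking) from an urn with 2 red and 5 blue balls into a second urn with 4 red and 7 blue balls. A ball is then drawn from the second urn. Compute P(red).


P(transfer red) = 2/7; P(transfer blue) = 5/7
If red transferred: Urn II has 5 red of 12, so P(red|red moved) = 5/12
If blue transferred: Urn II has 4 red of 12, so P(red|blue moved) = 1/3
By total probability: P(red) = 2/7*5/12 + 5/7*1/3 = 5/14

5/14


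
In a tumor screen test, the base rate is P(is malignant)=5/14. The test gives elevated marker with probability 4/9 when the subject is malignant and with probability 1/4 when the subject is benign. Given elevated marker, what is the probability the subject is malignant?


P(A) = P(A|B)P(B) + P(A|B')P(B') = 4/9*5/14 + 1/4*9/14 = 23/72
P(B|A) = P(A|B)P(B)/P(A) = (10/63)/(23/72) = 80/161

80/161


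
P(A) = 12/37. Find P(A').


P(A') = 1 - P(A) = 1 - 12/37 = 25/37

25/37


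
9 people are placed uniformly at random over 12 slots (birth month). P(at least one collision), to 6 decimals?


P(all different) = prod((12-i)/12 for i=0..8) = 0.015472
P(at least one match) = 1 - 0.015472 = 0.984528

0.984528


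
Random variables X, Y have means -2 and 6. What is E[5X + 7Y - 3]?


E[5X + 7Y - 3] = 5*E[X] + 7*E[Y] - 3
= (5)*(-2) + (7)*(6) + (-3)
= -10 + 42 - 3 = 29

29


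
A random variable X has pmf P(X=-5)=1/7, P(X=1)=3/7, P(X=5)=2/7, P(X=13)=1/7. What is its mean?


E[X] = sum(x * P(x))
= -5*1/7 + 1*3/7 + 5*2/7 + 13*1/7
= 3

3


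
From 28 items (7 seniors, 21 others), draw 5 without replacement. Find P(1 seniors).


P(X=1) = C(7,1)*C(21,4) / C(28,5)
= 7*5985 / 98280
= 41895/98280 = 133/312

133/312


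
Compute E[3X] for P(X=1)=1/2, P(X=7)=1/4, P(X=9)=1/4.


E[3X] = sum(g(x)*P(x))
= 3*1/2 + 21*1/4 + 27*1/4
= 27/2

27/2


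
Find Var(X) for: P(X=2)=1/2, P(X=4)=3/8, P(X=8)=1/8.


E[X] = 7/2, E[X^2] = 16
Var(X) = E[X^2] - (E[X])^2 = 16 - (7/2)^2 = 15/4

15/4


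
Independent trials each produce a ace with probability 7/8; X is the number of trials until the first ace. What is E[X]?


For geometric (trials until first success), E[X] = 1/p = 1/(7/8) = 8/7

8/7


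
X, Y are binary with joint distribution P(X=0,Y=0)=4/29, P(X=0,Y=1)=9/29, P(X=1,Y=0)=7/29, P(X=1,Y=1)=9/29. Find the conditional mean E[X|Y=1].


P(Y=1) = 18/29
E[X|Y=1] = (0*9 + 1*9)/18 = 9/18 = 1/2

1/2


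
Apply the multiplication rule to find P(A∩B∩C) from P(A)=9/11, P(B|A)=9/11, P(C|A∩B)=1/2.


P(A∩B∩C) = P(A) * P(B|A) * P(C|A∩B)
= 9/11 * 9/11 * 1/2
= 81/121 * 1/2 = 81/242

81/242


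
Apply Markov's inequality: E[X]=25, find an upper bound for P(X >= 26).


Markov: P(X >= a) <= E[X]/a
P(X >= 26) <= 25/26

25/26


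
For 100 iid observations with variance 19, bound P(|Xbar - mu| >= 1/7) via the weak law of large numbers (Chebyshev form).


Var(Xbar) = Var(X)/n = 19/100
Chebyshev: P(|Xbar-mu| >= 1/7) <= Var(Xbar)/(1/7)^2 = (19/100)/(1/49) = 931/100
Bound exceeds 1, so trivial bound: 1

1


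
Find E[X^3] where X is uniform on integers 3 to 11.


E[X^3] = (1/9) * sum(x^3 for x=3..11)
= 4347/9 = 483

483


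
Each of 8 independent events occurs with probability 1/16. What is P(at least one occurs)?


P(at least one) = 1 - P(none)
P(none) = (1 - 1/16)^8 = (15/16)^8 = 2562890625/4294967296
P(at least one) = 1 - 2562890625/4294967296 = 1732076671/4294967296

1732076671/4294967296


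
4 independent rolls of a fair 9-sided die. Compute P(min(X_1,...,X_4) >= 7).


P(min >= 7) = P(all X_i >= 7) = (P(X_1 >= 7))^4
= (3/9)^4 = (1/3)^4 = 1/81

1/81


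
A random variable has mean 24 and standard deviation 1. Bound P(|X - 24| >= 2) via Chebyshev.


k = 2/1 = 2
Chebyshev: P(|X-mu| >= k*sigma) <= 1/k^2 = 1/2^2 = 1/4

1/4


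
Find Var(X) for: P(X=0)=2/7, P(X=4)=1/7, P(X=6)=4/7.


E[X] = 4, E[X^2] = 160/7
Var(X) = E[X^2] - (E[X])^2 = 160/7 - (4)^2 = 48/7

48/7


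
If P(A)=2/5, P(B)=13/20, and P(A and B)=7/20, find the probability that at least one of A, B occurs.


P(A∪B) = P(A) + P(B) - P(A∩B)
= 2/5 + 13/20 - 7/20 = 7/10

7/10


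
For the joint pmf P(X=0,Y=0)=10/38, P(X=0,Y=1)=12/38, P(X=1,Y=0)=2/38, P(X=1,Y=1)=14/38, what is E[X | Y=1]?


P(Y=1) = 26/38
E[X|Y=1] = (0*12 + 1*14)/26 = 14/26 = 7/13

7/13


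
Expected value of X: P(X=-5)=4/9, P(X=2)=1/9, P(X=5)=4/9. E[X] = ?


E[X] = sum(x * P(x))
= -5*4/9 + 2*1/9 + 5*4/9
= 2/9

2/9


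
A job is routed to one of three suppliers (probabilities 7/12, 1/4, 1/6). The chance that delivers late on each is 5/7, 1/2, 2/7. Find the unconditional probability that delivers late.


P(A) = P(A|B1)P(B1) + P(A|B2)P(B2) + P(A|B3)P(B3)
= 5/7*7/12 + 1/2*1/4 + 2/7*1/6
= 5/12 + 1/8 + 1/21 = 33/56

33/56


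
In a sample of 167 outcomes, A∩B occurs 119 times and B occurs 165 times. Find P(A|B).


P(A|B) = P(A∩B)/P(B) = (119/167)/(165/167) = 119/165

119/165


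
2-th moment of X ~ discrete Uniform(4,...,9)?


E[X^2] = (1/6) * sum(x^2 for x=4..9)
= 271/6

271/6


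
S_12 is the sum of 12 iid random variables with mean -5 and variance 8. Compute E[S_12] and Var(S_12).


E[S_n] = n*mu = 12*-5 = -60
Var(S_n) = n*sigma^2 = 12*8 = 96

E[S_12]=-60, Var(S_12)=96


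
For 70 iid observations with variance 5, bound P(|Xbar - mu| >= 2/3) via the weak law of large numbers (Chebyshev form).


Var(Xbar) = Var(X)/n = 5/70
Chebyshev: P(|Xbar-mu| >= 2/3) <= Var(Xbar)/(2/3)^2 = (1/14)/(4/9) = 9/56

9/56


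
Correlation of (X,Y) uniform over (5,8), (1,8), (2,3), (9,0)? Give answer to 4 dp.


Cov(X,Y) = -6.6875, Var(X) = 9.6875, Var(Y) = 11.6875
rho = Cov/(sqrt(VarX)*sqrt(VarY)) = -0.6285

-0.6285


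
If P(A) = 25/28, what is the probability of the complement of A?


P(A') = 1 - P(A) = 1 - 25/28 = 3/28

3/28


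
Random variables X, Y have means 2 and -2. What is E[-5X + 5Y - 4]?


E[-5X + 5Y - 4] = -5*E[X] + 5*E[Y] - 4
= (-5)*(2) + (5)*(-2) + (-4)
= -10 - 10 - 4 = -24

-24


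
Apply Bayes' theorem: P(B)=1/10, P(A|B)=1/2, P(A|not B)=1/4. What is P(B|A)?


P(A) = P(A|B)P(B) + P(A|B')P(B') = 1/2*1/10 + 1/4*9/10 = 11/40
P(B|A) = P(A|B)P(B)/P(A) = (1/20)/(11/40) = 2/11

2/11


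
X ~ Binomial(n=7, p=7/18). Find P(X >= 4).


P(X>=4) = P(X=4) + P(X=5) + P(X=6) + P(X=7)
= 111850585/612220032 + 14235529/204073344 + 9058973/612220032 + 823543/612220032
= 20554961/76527504

20554961/76527504


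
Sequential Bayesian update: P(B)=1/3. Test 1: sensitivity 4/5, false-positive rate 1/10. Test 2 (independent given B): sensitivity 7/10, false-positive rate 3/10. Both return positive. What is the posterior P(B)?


After test 1: P(+) = 4/5*1/3 + 1/10*2/3 = 1/3
P(B|+) = (4/15)/(1/3) = 4/5
After test 2 (use post1 as new prior): P(+) = 7/10*4/5 + 3/10*1/5 = 31/50
P(B|+,+) = (14/25)/(31/50) = 28/31

28/31


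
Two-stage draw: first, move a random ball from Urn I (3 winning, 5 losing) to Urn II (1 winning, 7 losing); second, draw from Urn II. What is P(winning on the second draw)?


P(transfer winning) = 3/8; P(transfer losing) = 5/8
If winning transferred: Urn II has 2 winning of 9, so P(winning|winning moved) = 2/9
If losing transferred: Urn II has 1 winning of 9, so P(winning|losing moved) = 1/9
By total probability: P(winning) = 3/8*2/9 + 5/8*1/9 = 11/72

11/72


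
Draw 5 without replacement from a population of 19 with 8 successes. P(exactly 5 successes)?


P(X=5) = C(8,5)*C(11,0) / C(19,5)
= 56*1 / 11628
= 56/11628 = 14/2907

14/2907


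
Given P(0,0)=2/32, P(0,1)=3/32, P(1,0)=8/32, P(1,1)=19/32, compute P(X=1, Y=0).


Read from table: P(X=1, Y=0) = 8/32 = 1/4

1/4


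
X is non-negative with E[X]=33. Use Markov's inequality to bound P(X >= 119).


Markov: P(X >= a) <= E[X]/a
P(X >= 119) <= 33/119

33/119


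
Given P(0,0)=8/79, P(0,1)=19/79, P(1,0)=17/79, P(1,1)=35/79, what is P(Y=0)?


P(Y=0) = P(0,0)+P(1,0) = 8/79 + 17/79 = 25/79

25/79


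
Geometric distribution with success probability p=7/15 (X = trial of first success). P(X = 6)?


P(X=6) = (1-p)^5 * p = (8/15)^5 * 7/15
= 32768/759375 * 7/15 = 229376/11390625

229376/11390625


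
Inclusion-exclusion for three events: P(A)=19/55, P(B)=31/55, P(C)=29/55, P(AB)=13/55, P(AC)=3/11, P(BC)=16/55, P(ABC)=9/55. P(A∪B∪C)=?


P(A∪B∪C) = P(A)+P(B)+P(C) - P(AB)-P(AC)-P(BC) + P(ABC)
= 19/55+31/55+29/55 - 13/55-3/11-16/55 + 9/55
= 4/5

4/5


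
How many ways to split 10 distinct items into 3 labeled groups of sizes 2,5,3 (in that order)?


10! = 3628800
Denominator: 2!=2 * 5!=120 * 3!=6
Coefficient = 3628800 / 1440 = 2520

2520


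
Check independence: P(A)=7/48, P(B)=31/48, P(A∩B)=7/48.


P(A)*P(B) = 7/48*31/48 = 217/2304
P(A∩B) = 7/48 != 217/2304, so not independent

No, A and B are not independent


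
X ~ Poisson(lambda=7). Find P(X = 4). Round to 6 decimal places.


P(X=4) = e^(-7) * 7^4 / 4!
≈ 0.0009118819656 * 2401 / 24
≈ 0.091226

0.091226


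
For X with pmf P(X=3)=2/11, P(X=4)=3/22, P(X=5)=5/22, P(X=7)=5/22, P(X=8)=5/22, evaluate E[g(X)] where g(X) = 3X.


E[3X] = sum(g(x)*P(x))
= 9*2/11 + 12*3/22 + 15*5/22 + 21*5/22 + 24*5/22
= 186/11

186/11


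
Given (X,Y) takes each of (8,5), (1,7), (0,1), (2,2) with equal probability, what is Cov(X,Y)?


E[X]=11/4, E[Y]=15/4, E[XY]=51/4
Cov(X,Y) = E[XY] - E[X]E[Y] = 51/4 - 11/4*15/4 = 39/16

39/16


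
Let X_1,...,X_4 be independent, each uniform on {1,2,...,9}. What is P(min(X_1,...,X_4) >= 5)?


P(min >= 5) = P(all X_i >= 5) = (P(X_1 >= 5))^4
= (5/9)^4 = 625/6561

625/6561


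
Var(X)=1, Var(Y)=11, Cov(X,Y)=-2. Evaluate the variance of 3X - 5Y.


Var(3X - 5Y) = 3^2*Var(X) + (-5)^2*Var(Y) + 2*3*(-5)*Cov(X,Y)
= 9*1 + 25*11 - 30*(-2)
= 9 + 275 + 60 = 344

344


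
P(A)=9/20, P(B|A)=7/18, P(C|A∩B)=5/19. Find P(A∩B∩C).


P(A∩B∩C) = P(A) * P(B|A) * P(C|A∩B)
= 9/20 * 7/18 * 5/19
= 7/40 * 5/19 = 7/152

7/152


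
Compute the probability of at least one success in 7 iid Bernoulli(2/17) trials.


P(at least one) = 1 - P(none)
P(none) = (1 - 2/17)^7 = (15/17)^7 = 170859375/410338673
P(at least one) = 1 - 170859375/410338673 = 239479298/410338673

239479298/410338673


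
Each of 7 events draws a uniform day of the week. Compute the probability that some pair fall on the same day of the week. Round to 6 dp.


P(all different) = prod((7-i)/7 for i=0..6) = 0.006120
P(at least one match) = 1 - 0.006120 = 0.993880

0.993880


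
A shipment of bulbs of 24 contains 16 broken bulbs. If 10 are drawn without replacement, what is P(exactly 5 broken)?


P(X=5) = C(16,5)*C(8,5) / C(24,10)
= 4368*56 / 1961256
= 244608/1961256 = 10192/81719

10192/81719


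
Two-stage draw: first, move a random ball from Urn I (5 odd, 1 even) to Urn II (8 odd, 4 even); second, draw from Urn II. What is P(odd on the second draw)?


P(transfer odd) = 5/6; P(transfer even) = 1/6
If odd transferred: Urn II has 9 odd of 13, so P(odd|odd moved) = 9/13
If even transferred: Urn II has 8 odd of 13, so P(odd|even moved) = 8/13
By total probability: P(odd) = 5/6*9/13 + 1/6*8/13 = 53/78

53/78


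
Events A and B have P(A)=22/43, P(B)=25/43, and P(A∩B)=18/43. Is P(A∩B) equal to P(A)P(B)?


P(A)*P(B) = 22/43*25/43 = 550/1849
P(A∩B) = 18/43 != 550/1849, so not independent

No, A and B are not independent


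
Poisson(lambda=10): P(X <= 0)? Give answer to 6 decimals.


P(X<=0) = e^(-10)*10^0/0!
≈ 0.0000453999
≈ 0.000045

0.000045


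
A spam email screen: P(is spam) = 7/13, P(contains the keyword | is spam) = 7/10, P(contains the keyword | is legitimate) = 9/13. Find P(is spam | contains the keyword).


P(A) = P(A|B)P(B) + P(A|B')P(B') = 7/10*7/13 + 9/13*6/13 = 1177/1690
P(B|A) = P(A|B)P(B)/P(A) = (49/130)/(1177/1690) = 637/1177

637/1177


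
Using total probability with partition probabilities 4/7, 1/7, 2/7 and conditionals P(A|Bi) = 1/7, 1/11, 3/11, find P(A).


P(A) = P(A|B1)P(B1) + P(A|B2)P(B2) + P(A|B3)P(B3)
= 1/7*4/7 + 1/11*1/7 + 3/11*2/7
= 4/49 + 1/77 + 6/77 = 93/539

93/539


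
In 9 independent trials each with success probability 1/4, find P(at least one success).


P(at least one) = 1 - P(none)
P(none) = (1 - 1/4)^9 = (3/4)^9 = 19683/262144
P(at least one) = 1 - 19683/262144 = 242461/262144

242461/262144


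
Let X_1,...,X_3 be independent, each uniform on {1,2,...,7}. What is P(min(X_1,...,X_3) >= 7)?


P(min >= 7) = P(all X_i >= 7) = (P(X_1 >= 7))^3
= (1/7)^3 = 1/343

1/343


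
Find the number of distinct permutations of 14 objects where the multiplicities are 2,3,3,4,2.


14! = 87178291200
Denominator: 2!=2 * 3!=6 * 3!=6 * 4!=24 * 2!=2
Coefficient = 87178291200 / 3456 = 25225200

25225200


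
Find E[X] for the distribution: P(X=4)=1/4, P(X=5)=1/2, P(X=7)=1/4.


E[X] = sum(x * P(x))
= 4*1/4 + 5*1/2 + 7*1/4
= 21/4

21/4


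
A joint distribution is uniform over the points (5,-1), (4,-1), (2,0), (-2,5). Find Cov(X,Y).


E[X]=9/4, E[Y]=3/4, E[XY]=-19/4
Cov(X,Y) = E[XY] - E[X]E[Y] = -19/4 - 9/4*3/4 = -103/16

-103/16


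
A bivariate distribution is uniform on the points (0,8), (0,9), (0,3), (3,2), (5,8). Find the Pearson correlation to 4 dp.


Cov(X,Y) = -0.4000, Var(X) = 4.2400, Var(Y) = 8.4000
rho = Cov/(sqrt(VarX)*sqrt(VarY)) = -0.0670

-0.0670


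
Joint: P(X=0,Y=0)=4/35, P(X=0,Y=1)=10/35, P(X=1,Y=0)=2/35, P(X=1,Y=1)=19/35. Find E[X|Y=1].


P(Y=1) = 29/35
E[X|Y=1] = (0*10 + 1*19)/29 = 19/29

19/29


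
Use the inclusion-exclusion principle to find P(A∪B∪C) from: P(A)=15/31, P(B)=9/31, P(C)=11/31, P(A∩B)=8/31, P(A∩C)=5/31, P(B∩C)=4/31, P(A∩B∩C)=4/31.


P(A∪B∪C) = P(A)+P(B)+P(C) - P(AB)-P(AC)-P(BC) + P(ABC)
= 15/31+9/31+11/31 - 8/31-5/31-4/31 + 4/31
= 22/31

22/31


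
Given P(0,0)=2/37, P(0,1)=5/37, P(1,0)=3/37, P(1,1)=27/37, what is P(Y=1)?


P(Y=1) = P(0,1)+P(1,1) = 5/37 + 27/37 = 32/37

32/37


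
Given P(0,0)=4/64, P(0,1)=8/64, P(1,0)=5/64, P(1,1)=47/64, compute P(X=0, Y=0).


Read from table: P(X=0, Y=0) = 4/64 = 1/16

1/16


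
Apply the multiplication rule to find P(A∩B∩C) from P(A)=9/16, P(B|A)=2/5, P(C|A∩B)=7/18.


P(A∩B∩C) = P(A) * P(B|A) * P(C|A∩B)
= 9/16 * 2/5 * 7/18
= 9/40 * 7/18 = 7/80

7/80


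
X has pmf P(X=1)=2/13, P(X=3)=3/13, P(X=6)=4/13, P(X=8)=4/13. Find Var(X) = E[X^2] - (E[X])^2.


E[X] = 67/13, E[X^2] = 33
Var(X) = E[X^2] - (E[X])^2 = 33 - (67/13)^2 = 1088/169

1088/169


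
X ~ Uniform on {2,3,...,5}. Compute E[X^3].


E[X^3] = (1/4) * sum(x^3 for x=2..5)
= 224/4 = 56

56


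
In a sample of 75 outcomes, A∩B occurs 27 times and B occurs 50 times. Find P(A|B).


P(A|B) = P(A∩B)/P(B) = (27/75)/(50/75) = 27/50

27/50


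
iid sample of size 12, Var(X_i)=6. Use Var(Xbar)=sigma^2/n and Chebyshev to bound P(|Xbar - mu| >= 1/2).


Var(Xbar) = Var(X)/n = 6/12
Chebyshev: P(|Xbar-mu| >= 1/2) <= Var(Xbar)/(1/2)^2 = (1/2)/(1/4) = 2
Bound exceeds 1, so trivial bound: 1

1


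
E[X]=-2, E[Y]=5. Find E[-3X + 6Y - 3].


E[-3X + 6Y - 3] = -3*E[X] + 6*E[Y] - 3
= (-3)*(-2) + (6)*(5) + (-3)
= 6 + 30 - 3 = 33

33


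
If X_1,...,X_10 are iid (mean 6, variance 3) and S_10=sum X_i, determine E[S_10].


E[S_n] = n*E[X_1] = 10*6 = 60

60


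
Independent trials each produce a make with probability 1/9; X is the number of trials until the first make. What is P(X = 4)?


P(X=4) = (1-p)^3 * p = (8/9)^3 * 1/9
= 512/729 * 1/9 = 512/6561

512/6561


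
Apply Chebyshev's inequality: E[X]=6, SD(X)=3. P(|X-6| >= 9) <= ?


k = 9/3 = 3
Chebyshev: P(|X-mu| >= k*sigma) <= 1/k^2 = 1/3^2 = 1/9

1/9


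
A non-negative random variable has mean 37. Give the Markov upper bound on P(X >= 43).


Markov: P(X >= a) <= E[X]/a
P(X >= 43) <= 37/43

37/43


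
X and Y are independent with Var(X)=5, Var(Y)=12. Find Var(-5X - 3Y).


Independence => Cov(X,Y)=0
Var(-5X - 3Y) = (-5)^2*Var(X) + (-3)^2*Var(Y)
= 25*5 + 9*12 = 233

233


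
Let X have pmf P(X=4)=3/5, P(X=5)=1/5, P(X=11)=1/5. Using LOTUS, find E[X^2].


E[X^2] = sum(g(x)*P(x))
= 16*3/5 + 25*1/5 + 121*1/5
= 194/5

194/5


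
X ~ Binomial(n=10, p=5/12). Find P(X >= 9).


P(X>=9) = P(X=9) + P(X=10)
= 68359375/30958682112 + 9765625/61917364224
= 48828125/20639121408

48828125/20639121408


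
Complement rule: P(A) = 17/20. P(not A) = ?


P(A') = 1 - P(A) = 1 - 17/20 = 3/20

3/20


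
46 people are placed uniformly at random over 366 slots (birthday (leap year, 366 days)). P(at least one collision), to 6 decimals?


P(all different) = prod((366-i)/366 for i=0..45) = 0.052187
P(at least one match) = 1 - 0.052187 = 0.947813

0.947813


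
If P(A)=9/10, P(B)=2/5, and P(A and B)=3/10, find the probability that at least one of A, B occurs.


P(A∪B) = P(A) + P(B) - P(A∩B)
= 9/10 + 2/5 - 3/10 = 1

1


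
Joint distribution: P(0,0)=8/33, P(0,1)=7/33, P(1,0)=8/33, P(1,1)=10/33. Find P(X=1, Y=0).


Read from table: P(X=1, Y=0) = 8/33

8/33


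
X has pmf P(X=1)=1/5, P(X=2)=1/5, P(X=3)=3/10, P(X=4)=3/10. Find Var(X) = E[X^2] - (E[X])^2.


E[X] = 27/10, E[X^2] = 17/2
Var(X) = E[X^2] - (E[X])^2 = 17/2 - (27/10)^2 = 121/100

121/100


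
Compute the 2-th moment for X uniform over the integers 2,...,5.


E[X^2] = (1/4) * sum(x^2 for x=2..5)
= 54/4 = 27/2

27/2


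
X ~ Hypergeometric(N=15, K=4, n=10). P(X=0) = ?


P(X=0) = C(4,0)*C(11,10) / C(15,10)
= 1*11 / 3003
= 11/3003 = 1/273

1/273


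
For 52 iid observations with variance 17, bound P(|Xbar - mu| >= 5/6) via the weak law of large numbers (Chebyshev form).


Var(Xbar) = Var(X)/n = 17/52
Chebyshev: P(|Xbar-mu| >= 5/6) <= Var(Xbar)/(5/6)^2 = (17/52)/(25/36) = 153/325

153/325


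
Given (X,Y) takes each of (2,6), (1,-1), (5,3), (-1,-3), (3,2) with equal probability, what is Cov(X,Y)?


E[X]=2, E[Y]=7/5, E[XY]=7
Cov(X,Y) = E[XY] - E[X]E[Y] = 7 - 2*7/5 = 21/5

21/5


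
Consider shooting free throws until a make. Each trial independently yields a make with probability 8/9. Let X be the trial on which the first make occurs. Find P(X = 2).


P(X=2) = (1-p)^1 * p = (1/9)^1 * 8/9
= 1/9 * 8/9 = 8/81

8/81


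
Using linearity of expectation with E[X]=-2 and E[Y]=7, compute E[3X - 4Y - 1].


E[3X - 4Y - 1] = 3*E[X] - 4*E[Y] - 1
= (3)*(-2) + (-4)*(7) + (-1)
= -6 - 28 - 1 = -35

-35


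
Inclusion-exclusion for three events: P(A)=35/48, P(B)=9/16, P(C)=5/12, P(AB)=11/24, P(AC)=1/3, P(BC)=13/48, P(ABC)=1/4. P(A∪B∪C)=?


P(A∪B∪C) = P(A)+P(B)+P(C) - P(AB)-P(AC)-P(BC) + P(ABC)
= 35/48+9/16+5/12 - 11/24-1/3-13/48 + 1/4
= 43/48

43/48


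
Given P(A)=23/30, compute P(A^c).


P(A') = 1 - P(A) = 1 - 23/30 = 7/30

7/30


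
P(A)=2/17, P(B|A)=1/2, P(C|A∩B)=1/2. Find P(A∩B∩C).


P(A∩B∩C) = P(A) * P(B|A) * P(C|A∩B)
= 2/17 * 1/2 * 1/2
= 1/17 * 1/2 = 1/34

1/34


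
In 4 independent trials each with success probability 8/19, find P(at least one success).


P(at least one) = 1 - P(none)
P(none) = (1 - 8/19)^4 = (11/19)^4 = 14641/130321
P(at least one) = 1 - 14641/130321 = 115680/130321

115680/130321


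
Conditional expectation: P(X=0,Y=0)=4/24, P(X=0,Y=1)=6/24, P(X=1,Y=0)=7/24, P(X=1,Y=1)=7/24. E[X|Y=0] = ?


P(Y=0) = 11/24
E[X|Y=0] = (0*4 + 1*7)/11 = 7/11

7/11


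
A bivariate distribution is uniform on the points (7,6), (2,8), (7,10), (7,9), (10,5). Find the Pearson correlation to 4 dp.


Cov(X,Y) = -1.9600, Var(X) = 6.6400, Var(Y) = 3.4400
rho = Cov/(sqrt(VarX)*sqrt(VarY)) = -0.4101

-0.4101


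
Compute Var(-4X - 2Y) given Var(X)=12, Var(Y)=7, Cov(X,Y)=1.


Var(-4X - 2Y) = (-4)^2*Var(X) + (-2)^2*Var(Y) + 2*(-4)*(-2)*Cov(X,Y)
= 16*12 + 4*7 + 16*1
= 192 + 28 + 16 = 236

236


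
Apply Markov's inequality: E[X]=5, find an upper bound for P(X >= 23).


Markov: P(X >= a) <= E[X]/a
P(X >= 23) <= 5/23

5/23


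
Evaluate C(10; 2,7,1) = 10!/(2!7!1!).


10! = 3628800
Denominator: 2!=2 * 7!=5040 * 1!=1
Coefficient = 3628800 / 10080 = 360

360


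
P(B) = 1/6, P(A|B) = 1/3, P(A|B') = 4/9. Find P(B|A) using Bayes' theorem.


P(A) = P(A|B)P(B) + P(A|B')P(B') = 1/3*1/6 + 4/9*5/6 = 23/54
P(B|A) = P(A|B)P(B)/P(A) = (1/18)/(23/54) = 3/23

3/23


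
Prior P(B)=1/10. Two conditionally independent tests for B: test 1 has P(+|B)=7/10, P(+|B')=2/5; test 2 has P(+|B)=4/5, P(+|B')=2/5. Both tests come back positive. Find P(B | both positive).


After test 1: P(+) = 7/10*1/10 + 2/5*9/10 = 43/100
P(B|+) = (7/100)/(43/100) = 7/43
After test 2 (use post1 as new prior): P(+) = 4/5*7/43 + 2/5*36/43 = 20/43
P(B|+,+) = (28/215)/(20/43) = 7/25

7/25


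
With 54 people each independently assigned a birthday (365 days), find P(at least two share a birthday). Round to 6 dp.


P(all different) = prod((365-i)/365 for i=0..53) = 0.016123
P(at least one match) = 1 - 0.016123 = 0.983877

0.983877


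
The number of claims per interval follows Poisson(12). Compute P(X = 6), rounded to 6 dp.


P(X=6) = e^(-12) * 12^6 / 6!
≈ 0.000006144212353 * 2985984 / 720
≈ 0.025481

0.025481


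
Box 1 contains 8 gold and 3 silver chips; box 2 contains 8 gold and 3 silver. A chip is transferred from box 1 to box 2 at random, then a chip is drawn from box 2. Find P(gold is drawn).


P(transfer gold) = 8/11; P(transfer silver) = 3/11
If gold transferred: Urn II has 9 gold of 12, so P(gold|gold moved) = 3/4
If silver transferred: Urn II has 8 gold of 12, so P(gold|silver moved) = 2/3
By total probability: P(gold) = 8/11*3/4 + 3/11*2/3 = 8/11

8/11


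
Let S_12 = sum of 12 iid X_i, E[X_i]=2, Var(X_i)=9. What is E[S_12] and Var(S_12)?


E[S_n] = n*mu = 12*2 = 24
Var(S_n) = n*sigma^2 = 12*9 = 108

E[S_12]=24, Var(S_12)=108


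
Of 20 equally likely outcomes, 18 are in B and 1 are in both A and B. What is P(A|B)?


P(A|B) = P(A∩B)/P(B) = (1/20)/(18/20) = 1/18

1/18


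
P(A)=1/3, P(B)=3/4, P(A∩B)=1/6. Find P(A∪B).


P(A∪B) = P(A) + P(B) - P(A∩B)
= 1/3 + 3/4 - 1/6 = 11/12

11/12


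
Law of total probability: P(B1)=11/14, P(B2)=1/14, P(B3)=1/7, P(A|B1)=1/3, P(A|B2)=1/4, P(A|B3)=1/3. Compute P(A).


P(A) = P(A|B1)P(B1) + P(A|B2)P(B2) + P(A|B3)P(B3)
= 1/3*11/14 + 1/4*1/14 + 1/3*1/7
= 11/42 + 1/56 + 1/21 = 55/168

55/168


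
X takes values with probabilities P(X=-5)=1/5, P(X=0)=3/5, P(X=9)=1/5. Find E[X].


E[X] = sum(x * P(x))
= -5*1/5 + 0*3/5 + 9*1/5
= 4/5

4/5


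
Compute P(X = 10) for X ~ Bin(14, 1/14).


P(X=10) = C(14,10) * p^10 * (1-p)^4
= 1001 * 1/289254654976 * 28561/38416
= 4084223/1587429546508288

4084223/1587429546508288


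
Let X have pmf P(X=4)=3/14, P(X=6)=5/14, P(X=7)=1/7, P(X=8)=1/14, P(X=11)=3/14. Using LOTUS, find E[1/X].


E[1/X] = sum(g(x)*P(x))
= 1/4*3/14 + 1/6*5/14 + 1/7*1/7 + 1/8*1/14 + 1/11*3/14
= 4189/25872

4189/25872


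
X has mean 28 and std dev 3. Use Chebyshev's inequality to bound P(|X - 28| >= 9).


k = 9/3 = 3
Chebyshev: P(|X-mu| >= k*sigma) <= 1/k^2 = 1/3^2 = 1/9

1/9


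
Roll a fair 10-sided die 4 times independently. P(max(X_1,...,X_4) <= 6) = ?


P(max <= 6) = P(all X_i <= 6) = (P(X_1 <= 6))^4
= (6/10)^4 = (3/5)^4 = 81/625

81/625


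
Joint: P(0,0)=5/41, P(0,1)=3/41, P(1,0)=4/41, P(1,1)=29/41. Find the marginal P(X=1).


P(X=1) = P(1,0)+P(1,1) = 4/41 + 29/41 = 33/41

33/41
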